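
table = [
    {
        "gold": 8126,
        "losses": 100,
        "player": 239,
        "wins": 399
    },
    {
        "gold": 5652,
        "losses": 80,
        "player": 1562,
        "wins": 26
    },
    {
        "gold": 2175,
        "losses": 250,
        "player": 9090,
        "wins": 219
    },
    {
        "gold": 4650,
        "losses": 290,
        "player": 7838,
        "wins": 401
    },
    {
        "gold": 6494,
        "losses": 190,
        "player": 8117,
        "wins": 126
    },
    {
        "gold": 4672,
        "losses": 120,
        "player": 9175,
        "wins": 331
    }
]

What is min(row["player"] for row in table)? 239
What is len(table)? 6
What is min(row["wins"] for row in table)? 26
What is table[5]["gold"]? 4672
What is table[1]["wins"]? 26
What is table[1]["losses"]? 80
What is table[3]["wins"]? 401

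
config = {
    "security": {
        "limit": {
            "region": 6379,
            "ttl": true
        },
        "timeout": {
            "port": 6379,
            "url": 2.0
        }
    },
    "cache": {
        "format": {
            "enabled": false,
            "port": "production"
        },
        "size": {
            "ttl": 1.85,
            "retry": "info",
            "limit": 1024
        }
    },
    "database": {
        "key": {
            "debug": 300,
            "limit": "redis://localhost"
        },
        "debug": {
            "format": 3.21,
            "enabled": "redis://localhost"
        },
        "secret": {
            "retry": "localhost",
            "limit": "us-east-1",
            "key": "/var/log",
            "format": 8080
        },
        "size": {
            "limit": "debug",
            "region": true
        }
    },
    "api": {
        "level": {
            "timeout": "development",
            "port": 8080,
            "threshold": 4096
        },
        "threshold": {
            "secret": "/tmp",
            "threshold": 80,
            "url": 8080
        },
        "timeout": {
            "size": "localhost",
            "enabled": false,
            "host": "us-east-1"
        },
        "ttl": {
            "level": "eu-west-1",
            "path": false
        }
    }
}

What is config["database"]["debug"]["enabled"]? "redis://localhost"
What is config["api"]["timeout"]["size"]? "localhost"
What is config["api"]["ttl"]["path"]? False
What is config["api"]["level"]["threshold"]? 4096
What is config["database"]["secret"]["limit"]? "us-east-1"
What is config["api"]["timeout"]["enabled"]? False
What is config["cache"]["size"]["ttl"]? 1.85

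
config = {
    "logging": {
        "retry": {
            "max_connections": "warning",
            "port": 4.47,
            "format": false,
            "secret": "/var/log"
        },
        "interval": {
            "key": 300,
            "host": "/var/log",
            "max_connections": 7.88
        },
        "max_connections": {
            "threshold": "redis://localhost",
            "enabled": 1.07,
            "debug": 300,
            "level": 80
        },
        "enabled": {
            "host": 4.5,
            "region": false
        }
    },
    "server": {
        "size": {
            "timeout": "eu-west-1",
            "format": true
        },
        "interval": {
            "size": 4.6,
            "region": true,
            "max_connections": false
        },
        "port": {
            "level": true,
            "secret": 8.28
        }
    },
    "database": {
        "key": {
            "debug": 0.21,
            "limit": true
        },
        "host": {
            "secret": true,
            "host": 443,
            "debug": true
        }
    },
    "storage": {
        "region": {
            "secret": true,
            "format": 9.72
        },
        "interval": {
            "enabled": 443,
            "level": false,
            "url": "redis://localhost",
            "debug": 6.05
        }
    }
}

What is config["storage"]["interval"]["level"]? False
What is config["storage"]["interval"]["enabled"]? 443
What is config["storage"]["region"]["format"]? 9.72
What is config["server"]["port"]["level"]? True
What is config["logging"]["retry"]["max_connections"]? "warning"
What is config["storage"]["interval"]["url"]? "redis://localhost"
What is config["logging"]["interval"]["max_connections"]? 7.88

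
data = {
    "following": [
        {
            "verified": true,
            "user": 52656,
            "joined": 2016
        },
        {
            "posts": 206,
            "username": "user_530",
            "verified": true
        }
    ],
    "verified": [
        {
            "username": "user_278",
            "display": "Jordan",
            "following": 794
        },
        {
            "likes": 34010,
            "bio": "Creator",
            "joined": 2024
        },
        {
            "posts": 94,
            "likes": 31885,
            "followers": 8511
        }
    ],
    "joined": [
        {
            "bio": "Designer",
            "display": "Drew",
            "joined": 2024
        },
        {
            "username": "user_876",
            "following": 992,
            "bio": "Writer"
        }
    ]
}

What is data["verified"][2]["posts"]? 94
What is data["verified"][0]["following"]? 794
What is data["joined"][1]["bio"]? "Writer"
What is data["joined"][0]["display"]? "Drew"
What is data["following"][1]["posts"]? 206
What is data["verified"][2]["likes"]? 31885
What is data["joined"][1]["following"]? 992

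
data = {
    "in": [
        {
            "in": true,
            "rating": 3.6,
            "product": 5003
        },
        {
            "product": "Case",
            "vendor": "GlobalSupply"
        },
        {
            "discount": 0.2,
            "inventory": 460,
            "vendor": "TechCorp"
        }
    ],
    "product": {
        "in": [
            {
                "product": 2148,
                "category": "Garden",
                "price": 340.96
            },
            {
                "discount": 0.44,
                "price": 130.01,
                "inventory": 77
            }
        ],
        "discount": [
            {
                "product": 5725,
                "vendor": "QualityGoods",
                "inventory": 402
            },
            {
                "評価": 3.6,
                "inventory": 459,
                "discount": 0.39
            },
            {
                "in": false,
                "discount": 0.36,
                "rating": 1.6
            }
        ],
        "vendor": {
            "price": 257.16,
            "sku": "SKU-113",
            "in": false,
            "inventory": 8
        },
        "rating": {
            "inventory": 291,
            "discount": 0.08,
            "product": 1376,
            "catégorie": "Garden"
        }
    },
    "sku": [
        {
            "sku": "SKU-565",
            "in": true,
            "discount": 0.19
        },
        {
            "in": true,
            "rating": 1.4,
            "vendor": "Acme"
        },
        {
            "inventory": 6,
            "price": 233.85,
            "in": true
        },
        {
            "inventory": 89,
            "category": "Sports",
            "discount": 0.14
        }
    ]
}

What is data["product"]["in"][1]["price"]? 130.01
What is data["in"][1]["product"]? "Case"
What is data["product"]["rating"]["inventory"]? 291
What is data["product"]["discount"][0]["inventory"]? 402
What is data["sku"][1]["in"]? True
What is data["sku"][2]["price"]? 233.85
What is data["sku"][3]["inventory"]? 89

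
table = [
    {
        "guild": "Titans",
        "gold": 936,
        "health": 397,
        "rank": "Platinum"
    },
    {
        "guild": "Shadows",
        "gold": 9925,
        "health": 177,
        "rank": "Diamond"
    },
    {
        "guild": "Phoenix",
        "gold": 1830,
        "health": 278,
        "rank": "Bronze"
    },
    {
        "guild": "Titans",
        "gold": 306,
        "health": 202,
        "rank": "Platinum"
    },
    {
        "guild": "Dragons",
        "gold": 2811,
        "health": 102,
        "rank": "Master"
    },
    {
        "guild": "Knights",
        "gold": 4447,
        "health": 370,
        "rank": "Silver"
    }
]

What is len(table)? 6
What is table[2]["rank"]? "Bronze"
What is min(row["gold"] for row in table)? 306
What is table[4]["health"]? 102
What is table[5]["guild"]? "Knights"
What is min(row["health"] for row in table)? 102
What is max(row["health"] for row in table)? 397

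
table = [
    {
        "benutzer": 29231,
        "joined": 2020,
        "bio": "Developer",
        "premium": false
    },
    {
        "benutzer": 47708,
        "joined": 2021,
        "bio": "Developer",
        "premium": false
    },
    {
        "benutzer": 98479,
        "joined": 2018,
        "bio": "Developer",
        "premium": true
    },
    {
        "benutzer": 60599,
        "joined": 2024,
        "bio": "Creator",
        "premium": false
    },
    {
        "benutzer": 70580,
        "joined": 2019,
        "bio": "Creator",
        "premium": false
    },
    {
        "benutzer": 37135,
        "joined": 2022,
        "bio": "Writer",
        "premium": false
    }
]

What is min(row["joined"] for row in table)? 2018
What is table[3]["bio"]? "Creator"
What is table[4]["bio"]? "Creator"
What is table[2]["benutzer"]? 98479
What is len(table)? 6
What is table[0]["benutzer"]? 29231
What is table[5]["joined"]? 2022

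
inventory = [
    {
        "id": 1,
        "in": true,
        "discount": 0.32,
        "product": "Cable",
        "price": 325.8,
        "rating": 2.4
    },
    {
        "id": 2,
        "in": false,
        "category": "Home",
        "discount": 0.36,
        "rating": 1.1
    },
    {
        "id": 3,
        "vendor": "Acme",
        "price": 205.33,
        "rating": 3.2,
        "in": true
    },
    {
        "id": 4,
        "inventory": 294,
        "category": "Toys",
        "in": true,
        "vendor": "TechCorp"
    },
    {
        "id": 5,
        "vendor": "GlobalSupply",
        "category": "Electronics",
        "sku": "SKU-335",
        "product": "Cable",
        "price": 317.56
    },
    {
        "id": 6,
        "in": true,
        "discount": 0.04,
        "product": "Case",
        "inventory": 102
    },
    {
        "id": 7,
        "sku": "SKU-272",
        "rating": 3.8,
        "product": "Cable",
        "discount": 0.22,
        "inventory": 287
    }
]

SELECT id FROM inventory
[1, 2, 3, 4, 5, 6, 7]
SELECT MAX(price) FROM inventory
325.8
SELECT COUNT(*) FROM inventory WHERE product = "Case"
1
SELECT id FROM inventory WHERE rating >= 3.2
[3, 7]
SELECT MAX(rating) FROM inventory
3.8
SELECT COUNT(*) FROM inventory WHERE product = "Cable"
3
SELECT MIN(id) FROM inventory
1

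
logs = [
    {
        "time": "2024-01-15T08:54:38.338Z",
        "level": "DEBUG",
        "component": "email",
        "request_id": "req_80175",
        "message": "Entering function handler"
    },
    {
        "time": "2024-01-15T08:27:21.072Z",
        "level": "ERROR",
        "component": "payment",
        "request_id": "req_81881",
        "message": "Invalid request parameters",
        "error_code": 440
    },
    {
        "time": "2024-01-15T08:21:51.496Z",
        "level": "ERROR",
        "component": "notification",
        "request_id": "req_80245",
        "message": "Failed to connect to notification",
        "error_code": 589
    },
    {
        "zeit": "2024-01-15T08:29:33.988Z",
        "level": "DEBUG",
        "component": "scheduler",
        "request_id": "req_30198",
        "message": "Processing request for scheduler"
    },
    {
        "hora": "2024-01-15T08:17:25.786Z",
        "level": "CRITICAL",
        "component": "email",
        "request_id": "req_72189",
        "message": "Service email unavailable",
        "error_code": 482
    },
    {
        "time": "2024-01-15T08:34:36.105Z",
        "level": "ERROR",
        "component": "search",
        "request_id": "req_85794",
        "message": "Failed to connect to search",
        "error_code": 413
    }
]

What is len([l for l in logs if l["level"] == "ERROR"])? 3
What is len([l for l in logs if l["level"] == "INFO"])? 0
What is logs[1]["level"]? "ERROR"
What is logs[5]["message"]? "Failed to connect to search"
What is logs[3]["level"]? "DEBUG"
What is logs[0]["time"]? "2024-01-15T08:54:38.338Z"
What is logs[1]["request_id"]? "req_81881"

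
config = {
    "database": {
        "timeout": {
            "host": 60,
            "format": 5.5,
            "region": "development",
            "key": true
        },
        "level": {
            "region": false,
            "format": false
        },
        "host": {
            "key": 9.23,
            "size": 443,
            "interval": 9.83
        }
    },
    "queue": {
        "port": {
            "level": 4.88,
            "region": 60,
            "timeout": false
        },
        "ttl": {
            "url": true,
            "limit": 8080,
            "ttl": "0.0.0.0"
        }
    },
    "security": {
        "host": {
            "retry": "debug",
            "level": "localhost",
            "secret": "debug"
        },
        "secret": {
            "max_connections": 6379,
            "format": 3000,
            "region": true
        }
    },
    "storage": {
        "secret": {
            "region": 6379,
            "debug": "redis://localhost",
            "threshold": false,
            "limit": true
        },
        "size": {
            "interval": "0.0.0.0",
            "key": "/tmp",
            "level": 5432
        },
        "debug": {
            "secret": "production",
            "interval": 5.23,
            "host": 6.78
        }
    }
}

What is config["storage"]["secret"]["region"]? 6379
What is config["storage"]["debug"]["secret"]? "production"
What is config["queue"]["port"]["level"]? 4.88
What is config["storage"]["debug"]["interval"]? 5.23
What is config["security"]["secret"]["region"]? True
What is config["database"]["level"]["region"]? False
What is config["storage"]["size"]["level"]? 5432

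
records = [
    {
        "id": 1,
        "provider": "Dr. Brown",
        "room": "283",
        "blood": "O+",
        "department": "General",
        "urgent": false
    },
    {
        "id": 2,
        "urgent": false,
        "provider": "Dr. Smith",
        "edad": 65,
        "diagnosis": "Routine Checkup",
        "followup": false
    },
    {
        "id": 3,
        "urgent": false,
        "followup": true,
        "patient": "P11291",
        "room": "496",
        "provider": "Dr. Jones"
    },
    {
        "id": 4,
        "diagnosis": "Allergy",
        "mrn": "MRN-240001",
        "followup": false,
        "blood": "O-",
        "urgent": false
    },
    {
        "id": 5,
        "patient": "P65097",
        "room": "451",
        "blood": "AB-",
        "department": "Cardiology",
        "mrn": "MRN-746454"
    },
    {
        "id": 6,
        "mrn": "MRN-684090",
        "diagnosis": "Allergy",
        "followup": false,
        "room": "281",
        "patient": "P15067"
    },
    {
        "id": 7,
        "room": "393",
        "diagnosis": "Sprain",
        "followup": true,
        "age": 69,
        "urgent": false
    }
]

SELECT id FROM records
[1, 2, 3, 4, 5, 6, 7]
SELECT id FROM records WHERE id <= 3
[1, 2, 3]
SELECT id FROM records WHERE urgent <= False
[1, 2, 3, 4, 7]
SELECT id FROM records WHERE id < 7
[1, 2, 3, 4, 5, 6]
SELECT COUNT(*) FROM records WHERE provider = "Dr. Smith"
1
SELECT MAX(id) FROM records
7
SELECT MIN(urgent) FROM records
False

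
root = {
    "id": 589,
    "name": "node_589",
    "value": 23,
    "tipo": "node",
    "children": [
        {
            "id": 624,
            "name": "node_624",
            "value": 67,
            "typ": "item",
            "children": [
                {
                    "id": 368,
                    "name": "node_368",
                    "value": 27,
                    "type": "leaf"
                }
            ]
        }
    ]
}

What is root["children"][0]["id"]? 624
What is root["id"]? 589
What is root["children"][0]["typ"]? "item"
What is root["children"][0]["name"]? "node_624"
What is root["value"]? 23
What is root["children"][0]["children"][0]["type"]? "leaf"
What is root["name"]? "node_589"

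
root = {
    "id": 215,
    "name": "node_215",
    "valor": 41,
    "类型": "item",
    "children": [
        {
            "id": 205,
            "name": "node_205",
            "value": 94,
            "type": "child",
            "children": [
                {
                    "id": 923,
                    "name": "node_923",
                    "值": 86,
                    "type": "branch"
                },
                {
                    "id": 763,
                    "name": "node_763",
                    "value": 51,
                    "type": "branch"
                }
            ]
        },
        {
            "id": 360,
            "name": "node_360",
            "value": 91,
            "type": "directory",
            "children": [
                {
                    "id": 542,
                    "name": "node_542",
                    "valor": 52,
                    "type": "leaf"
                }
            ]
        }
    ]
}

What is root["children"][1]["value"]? 91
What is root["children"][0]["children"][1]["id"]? 763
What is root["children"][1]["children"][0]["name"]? "node_542"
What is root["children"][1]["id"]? 360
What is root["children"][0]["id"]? 205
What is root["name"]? "node_215"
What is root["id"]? 215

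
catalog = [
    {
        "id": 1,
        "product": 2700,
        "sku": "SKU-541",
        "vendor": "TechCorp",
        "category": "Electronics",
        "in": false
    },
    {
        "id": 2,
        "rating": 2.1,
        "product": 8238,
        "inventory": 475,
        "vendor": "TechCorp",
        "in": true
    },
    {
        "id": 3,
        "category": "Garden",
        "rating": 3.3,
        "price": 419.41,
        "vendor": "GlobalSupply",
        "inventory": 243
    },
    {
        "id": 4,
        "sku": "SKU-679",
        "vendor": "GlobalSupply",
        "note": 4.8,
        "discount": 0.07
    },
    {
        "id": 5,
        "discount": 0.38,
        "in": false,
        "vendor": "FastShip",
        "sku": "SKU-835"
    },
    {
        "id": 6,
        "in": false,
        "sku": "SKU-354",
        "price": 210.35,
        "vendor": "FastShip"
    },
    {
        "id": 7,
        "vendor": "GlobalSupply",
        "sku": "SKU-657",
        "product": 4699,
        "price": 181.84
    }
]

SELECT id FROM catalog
[1, 2, 3, 4, 5, 6, 7]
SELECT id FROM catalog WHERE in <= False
[1, 5, 6]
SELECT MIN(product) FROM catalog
2700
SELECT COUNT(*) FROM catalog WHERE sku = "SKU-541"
1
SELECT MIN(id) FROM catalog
1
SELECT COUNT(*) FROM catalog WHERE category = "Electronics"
1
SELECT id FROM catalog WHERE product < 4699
[1]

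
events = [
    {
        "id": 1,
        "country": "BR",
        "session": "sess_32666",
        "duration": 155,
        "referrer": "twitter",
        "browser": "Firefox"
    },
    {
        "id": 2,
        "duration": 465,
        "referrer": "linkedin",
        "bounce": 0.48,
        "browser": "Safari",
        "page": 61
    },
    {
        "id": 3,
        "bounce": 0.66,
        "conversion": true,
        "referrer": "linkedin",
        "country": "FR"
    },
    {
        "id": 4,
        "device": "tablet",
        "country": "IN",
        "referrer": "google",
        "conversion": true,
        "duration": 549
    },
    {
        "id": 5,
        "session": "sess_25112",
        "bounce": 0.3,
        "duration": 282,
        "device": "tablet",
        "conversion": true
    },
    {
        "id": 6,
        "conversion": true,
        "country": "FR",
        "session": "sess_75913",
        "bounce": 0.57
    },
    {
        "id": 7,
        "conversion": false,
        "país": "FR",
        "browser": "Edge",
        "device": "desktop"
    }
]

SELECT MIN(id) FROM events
1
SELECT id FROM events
[1, 2, 3, 4, 5, 6, 7]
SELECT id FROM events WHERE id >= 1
[1, 2, 3, 4, 5, 6, 7]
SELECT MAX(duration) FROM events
549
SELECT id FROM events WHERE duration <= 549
[1, 2, 4, 5]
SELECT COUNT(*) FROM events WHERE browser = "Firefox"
1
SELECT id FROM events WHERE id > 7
[]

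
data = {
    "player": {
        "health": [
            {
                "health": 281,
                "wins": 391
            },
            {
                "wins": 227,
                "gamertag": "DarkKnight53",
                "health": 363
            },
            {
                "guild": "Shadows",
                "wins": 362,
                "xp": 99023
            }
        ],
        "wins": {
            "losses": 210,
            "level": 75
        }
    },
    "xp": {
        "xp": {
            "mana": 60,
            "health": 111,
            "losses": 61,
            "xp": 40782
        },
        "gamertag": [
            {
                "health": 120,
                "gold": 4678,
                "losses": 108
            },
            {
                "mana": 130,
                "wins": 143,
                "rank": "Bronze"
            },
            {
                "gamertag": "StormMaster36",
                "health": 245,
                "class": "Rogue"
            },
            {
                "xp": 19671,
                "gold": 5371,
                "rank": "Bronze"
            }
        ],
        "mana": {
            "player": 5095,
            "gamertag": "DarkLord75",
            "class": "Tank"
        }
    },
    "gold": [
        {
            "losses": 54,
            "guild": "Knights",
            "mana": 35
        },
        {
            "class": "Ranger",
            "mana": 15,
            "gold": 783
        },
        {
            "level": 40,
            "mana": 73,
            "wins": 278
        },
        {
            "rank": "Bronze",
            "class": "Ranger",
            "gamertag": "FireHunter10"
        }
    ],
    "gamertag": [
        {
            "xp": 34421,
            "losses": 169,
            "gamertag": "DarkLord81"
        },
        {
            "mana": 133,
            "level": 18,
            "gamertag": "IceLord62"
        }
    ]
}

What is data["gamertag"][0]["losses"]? 169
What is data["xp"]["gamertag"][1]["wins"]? 143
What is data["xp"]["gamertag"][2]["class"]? "Rogue"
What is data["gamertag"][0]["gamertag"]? "DarkLord81"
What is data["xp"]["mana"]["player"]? 5095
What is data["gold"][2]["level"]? 40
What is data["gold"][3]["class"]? "Ranger"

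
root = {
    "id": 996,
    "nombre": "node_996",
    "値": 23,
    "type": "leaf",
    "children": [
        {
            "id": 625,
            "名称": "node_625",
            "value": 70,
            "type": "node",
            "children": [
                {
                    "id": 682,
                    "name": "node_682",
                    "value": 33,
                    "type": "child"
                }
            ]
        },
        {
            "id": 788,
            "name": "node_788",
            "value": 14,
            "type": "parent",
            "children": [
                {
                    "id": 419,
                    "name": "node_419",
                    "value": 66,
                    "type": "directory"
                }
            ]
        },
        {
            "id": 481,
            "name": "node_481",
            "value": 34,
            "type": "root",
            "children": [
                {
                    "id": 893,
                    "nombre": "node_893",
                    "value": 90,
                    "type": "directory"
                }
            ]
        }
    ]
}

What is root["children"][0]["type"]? "node"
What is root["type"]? "leaf"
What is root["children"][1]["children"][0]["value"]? 66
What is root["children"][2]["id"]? 481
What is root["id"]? 996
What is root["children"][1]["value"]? 14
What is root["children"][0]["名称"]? "node_625"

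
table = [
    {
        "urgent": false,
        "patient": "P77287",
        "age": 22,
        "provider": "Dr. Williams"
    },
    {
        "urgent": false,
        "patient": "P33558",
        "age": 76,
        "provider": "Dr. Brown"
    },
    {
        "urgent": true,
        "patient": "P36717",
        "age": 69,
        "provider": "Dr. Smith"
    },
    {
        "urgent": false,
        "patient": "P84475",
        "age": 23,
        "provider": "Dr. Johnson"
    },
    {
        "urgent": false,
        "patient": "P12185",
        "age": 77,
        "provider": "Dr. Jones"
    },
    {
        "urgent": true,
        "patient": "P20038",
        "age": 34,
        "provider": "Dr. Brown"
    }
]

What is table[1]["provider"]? "Dr. Brown"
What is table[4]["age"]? 77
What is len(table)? 6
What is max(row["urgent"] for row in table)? True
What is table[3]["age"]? 23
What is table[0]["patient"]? "P77287"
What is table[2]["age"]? 69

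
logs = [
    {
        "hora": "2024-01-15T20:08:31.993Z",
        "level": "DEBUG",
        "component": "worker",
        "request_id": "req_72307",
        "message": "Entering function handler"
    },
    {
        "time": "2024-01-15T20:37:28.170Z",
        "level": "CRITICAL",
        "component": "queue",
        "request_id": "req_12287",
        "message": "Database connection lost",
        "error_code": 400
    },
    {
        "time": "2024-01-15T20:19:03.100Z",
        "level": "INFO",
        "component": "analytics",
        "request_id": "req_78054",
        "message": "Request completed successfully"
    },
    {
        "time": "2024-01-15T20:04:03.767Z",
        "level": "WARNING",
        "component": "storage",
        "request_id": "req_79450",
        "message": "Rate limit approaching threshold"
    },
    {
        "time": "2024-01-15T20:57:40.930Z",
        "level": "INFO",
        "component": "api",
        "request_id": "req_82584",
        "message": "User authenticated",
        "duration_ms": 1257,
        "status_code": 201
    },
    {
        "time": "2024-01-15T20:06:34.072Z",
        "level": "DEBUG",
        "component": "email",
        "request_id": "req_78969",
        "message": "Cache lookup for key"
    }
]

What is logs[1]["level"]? "CRITICAL"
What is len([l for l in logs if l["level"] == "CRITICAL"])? 1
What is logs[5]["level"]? "DEBUG"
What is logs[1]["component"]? "queue"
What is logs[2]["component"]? "analytics"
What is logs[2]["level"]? "INFO"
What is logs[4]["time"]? "2024-01-15T20:57:40.930Z"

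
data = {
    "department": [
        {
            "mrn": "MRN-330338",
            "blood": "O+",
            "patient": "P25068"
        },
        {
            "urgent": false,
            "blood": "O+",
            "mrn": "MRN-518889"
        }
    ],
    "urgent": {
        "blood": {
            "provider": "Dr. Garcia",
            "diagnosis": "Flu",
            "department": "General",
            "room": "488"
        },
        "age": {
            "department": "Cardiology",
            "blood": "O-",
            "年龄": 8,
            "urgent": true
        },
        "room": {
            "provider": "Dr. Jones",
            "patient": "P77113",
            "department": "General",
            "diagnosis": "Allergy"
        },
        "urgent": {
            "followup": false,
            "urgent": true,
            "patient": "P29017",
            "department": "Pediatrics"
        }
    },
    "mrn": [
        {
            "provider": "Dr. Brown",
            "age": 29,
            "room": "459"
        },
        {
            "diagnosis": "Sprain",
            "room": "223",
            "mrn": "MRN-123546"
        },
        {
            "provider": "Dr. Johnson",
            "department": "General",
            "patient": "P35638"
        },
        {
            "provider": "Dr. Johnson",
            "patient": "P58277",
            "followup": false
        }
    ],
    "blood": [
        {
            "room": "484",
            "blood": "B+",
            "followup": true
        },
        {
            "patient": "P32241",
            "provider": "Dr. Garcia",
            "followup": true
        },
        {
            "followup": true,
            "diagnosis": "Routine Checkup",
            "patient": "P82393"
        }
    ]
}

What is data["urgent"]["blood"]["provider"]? "Dr. Garcia"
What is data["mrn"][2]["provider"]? "Dr. Johnson"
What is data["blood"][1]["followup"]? True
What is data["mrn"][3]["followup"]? False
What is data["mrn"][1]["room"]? "223"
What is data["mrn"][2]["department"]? "General"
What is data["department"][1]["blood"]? "O+"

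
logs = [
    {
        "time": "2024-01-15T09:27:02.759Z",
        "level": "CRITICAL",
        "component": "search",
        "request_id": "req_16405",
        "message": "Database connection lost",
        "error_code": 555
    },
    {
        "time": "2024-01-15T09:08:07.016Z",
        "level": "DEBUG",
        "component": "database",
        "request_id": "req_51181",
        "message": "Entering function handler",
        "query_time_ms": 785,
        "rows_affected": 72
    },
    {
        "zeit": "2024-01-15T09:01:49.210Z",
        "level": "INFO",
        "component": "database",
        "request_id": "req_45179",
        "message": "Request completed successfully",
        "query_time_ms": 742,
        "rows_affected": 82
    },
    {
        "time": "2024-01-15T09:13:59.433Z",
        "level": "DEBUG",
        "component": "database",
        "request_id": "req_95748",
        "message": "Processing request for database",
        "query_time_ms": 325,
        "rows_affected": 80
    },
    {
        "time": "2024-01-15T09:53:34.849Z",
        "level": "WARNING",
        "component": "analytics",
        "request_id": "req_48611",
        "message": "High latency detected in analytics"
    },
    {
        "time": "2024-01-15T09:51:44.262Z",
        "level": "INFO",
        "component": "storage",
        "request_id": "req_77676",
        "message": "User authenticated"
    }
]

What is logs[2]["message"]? "Request completed successfully"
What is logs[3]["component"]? "database"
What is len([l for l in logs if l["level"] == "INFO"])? 2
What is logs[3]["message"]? "Processing request for database"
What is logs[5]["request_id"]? "req_77676"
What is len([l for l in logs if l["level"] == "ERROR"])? 0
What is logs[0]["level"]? "CRITICAL"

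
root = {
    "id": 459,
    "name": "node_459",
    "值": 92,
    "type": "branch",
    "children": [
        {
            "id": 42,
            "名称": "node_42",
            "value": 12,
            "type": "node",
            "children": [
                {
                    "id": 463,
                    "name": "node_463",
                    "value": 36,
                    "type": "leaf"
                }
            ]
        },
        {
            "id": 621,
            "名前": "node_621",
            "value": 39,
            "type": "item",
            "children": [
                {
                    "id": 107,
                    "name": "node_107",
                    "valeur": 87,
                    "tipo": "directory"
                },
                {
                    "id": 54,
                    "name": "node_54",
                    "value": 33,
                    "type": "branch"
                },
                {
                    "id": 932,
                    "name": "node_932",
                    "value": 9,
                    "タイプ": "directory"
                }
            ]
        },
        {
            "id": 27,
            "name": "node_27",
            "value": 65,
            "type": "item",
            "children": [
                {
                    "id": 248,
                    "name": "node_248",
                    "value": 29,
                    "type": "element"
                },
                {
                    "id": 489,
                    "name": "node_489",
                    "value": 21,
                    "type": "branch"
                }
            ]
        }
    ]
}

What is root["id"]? 459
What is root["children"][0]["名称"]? "node_42"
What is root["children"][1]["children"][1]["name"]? "node_54"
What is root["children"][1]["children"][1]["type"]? "branch"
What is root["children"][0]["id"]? 42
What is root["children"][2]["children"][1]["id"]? 489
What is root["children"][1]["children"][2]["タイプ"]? "directory"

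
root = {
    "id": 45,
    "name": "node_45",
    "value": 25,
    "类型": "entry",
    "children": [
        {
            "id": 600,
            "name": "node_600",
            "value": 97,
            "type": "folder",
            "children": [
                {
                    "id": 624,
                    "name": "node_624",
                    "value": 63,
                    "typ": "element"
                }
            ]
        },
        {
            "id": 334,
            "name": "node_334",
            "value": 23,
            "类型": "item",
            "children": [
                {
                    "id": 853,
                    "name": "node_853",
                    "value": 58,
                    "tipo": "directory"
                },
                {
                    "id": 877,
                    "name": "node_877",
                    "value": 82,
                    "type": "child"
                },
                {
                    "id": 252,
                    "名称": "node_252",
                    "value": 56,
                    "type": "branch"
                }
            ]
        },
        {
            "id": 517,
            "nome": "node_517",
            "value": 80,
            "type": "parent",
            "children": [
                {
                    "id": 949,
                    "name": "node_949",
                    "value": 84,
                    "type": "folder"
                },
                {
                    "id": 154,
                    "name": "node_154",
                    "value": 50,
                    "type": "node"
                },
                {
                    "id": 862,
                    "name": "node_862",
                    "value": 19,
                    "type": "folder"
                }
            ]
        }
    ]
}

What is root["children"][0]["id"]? 600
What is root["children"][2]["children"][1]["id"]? 154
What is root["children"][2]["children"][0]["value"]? 84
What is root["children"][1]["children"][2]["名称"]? "node_252"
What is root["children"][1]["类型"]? "item"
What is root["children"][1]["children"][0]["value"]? 58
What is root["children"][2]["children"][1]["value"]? 50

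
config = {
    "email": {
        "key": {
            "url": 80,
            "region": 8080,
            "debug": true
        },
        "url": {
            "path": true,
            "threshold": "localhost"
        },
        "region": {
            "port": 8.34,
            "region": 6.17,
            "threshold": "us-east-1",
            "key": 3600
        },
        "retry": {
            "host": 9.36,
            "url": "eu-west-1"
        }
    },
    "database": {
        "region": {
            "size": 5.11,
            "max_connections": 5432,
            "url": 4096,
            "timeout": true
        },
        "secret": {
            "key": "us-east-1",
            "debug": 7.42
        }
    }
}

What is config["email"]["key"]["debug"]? True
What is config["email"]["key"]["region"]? 8080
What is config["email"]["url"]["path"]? True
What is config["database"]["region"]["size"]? 5.11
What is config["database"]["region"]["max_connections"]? 5432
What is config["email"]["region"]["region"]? 6.17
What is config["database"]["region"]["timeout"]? True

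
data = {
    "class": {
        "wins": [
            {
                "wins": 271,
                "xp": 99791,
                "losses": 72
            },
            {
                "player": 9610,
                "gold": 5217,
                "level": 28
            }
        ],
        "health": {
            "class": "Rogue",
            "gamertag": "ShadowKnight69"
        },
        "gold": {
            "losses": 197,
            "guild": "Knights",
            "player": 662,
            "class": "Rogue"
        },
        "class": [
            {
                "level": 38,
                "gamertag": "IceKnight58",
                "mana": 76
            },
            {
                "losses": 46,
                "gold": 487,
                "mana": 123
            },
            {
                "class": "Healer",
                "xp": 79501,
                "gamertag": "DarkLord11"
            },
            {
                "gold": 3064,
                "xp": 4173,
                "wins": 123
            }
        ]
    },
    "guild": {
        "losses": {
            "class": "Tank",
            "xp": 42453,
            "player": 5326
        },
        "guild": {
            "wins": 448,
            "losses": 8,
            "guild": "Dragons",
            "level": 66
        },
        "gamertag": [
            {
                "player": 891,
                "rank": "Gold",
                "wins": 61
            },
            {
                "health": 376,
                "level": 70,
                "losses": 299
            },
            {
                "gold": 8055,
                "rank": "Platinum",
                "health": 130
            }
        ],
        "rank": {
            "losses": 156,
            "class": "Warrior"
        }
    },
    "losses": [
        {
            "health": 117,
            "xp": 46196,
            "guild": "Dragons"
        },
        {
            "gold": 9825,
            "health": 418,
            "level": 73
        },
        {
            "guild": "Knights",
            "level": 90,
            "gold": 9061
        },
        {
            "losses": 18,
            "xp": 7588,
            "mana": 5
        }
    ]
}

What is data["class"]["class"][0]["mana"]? 76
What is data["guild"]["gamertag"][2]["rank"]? "Platinum"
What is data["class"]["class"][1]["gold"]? 487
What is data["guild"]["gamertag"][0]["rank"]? "Gold"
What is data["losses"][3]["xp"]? 7588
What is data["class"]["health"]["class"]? "Rogue"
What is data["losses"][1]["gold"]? 9825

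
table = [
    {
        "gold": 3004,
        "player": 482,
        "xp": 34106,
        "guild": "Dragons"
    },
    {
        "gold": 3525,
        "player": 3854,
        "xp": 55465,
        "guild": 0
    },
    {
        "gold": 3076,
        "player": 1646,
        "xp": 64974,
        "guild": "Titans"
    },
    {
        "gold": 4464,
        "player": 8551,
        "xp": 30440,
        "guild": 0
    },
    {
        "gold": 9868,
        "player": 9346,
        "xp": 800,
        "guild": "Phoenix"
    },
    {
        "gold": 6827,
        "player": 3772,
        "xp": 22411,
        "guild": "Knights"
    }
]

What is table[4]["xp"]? 800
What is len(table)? 6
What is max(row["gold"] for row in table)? 9868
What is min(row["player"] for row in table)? 482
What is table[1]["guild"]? 0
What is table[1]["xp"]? 55465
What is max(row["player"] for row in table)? 9346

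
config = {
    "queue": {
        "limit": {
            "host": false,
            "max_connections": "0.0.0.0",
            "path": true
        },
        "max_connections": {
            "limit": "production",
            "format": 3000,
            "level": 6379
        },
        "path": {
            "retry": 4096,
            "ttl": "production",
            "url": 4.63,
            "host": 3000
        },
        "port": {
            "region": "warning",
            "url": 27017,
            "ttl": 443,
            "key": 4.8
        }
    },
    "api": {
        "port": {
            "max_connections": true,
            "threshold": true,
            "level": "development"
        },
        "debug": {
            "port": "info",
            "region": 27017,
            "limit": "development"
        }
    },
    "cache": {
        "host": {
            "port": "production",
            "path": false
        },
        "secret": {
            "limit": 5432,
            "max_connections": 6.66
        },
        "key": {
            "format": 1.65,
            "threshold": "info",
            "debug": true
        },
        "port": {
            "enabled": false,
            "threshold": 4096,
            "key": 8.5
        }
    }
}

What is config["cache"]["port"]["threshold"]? 4096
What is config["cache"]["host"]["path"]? False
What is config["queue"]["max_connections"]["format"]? 3000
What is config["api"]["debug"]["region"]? 27017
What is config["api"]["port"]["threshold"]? True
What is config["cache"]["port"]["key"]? 8.5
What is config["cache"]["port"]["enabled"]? False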